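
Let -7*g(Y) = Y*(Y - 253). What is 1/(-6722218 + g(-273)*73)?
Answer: -1/8219740 ≈ -1.2166e-7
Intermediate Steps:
g(Y) = -Y*(-253 + Y)/7 (g(Y) = -Y*(Y - 253)/7 = -Y*(-253 + Y)/7)
1/(-6722218 + g(-273)*73) = 1/(-6722218 + ((⅐)*(-273)*(253 - 1*(-273)))*73) = 1/(-6722218 + ((⅐)*(-273)*(253 + 273))*73) = 1/(-6722218 + ((⅐)*(-273)*526)*73) = 1/(-6722218 - 20514*73) = 1/(-6722218 - 1497522) = 1/(-8219740) = -1/8219740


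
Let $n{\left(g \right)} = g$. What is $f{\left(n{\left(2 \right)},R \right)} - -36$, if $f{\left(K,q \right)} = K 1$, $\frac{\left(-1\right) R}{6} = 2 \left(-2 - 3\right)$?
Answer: $38$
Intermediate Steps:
$R = 60$ ($R = - 6 \cdot 2 \left(-2 - 3\right) = - 6 \cdot 2 \left(-5\right) = \left(-6\right) \left(-10\right) = 60$)
$f{\left(K,q \right)} = K$
$f{\left(n{\left(2 \right)},R \right)} - -36 = 2 - -36 = 2 + 36 = 38$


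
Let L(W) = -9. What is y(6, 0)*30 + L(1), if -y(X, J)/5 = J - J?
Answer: -9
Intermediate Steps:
y(X, J) = 0 (y(X, J) = -5*(J - J) = -5*0 = 0)
y(6, 0)*30 + L(1) = 0*30 - 9 = 0 - 9 = -9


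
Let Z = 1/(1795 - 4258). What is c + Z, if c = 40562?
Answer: 99904205/2463 ≈ 40562.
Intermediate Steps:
Z = -1/2463 (Z = 1/(-2463) = -1/2463 ≈ -0.00040601)
c + Z = 40562 - 1/2463 = 99904205/2463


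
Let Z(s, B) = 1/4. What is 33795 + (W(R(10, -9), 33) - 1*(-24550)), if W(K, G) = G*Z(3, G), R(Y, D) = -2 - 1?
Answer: 233413/4 ≈ 58353.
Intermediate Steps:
Z(s, B) = 1/4
R(Y, D) = -3
W(K, G) = G/4 (W(K, G) = G*(1/4) = G/4)
33795 + (W(R(10, -9), 33) - 1*(-24550)) = 33795 + ((1/4)*33 - 1*(-24550)) = 33795 + (33/4 + 24550) = 33795 + 98233/4 = 233413/4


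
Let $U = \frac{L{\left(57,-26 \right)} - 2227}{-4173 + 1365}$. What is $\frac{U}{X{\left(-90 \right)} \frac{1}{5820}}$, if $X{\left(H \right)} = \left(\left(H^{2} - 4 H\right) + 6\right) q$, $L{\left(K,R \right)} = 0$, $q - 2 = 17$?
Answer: $\frac{63535}{2214108} \approx 0.028696$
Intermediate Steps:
$q = 19$ ($q = 2 + 17 = 19$)
$X{\left(H \right)} = 114 - 76 H + 19 H^{2}$ ($X{\left(H \right)} = \left(\left(H^{2} - 4 H\right) + 6\right) 19 = \left(6 + H^{2} - 4 H\right) 19 = 114 - 76 H + 19 H^{2}$)
$U = \frac{2227}{2808}$ ($U = \frac{0 - 2227}{-4173 + 1365} = - \frac{2227}{-2808} = \left(-2227\right) \left(- \frac{1}{2808}\right) = \frac{2227}{2808} \approx 0.79309$)
$\frac{U}{X{\left(-90 \right)} \frac{1}{5820}} = \frac{2227}{2808 \frac{114 - -6840 + 19 \left(-90\right)^{2}}{5820}} = \frac{2227}{2808 \left(114 + 6840 + 19 \cdot 8100\right) \frac{1}{5820}} = \frac{2227}{2808 \left(114 + 6840 + 153900\right) \frac{1}{5820}} = \frac{2227}{2808 \cdot 160854 \cdot \frac{1}{5820}} = \frac{2227}{2808 \cdot \frac{26809}{970}} = \frac{2227}{2808} \cdot \frac{970}{26809} = \frac{63535}{2214108}$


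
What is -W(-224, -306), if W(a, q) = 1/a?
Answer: 1/224 ≈ 0.0044643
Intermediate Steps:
-W(-224, -306) = -1/(-224) = -1*(-1/224) = 1/224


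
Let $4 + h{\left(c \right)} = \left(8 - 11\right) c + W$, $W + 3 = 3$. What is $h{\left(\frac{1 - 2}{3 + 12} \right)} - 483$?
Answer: $- \frac{2434}{5} \approx -486.8$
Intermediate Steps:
$W = 0$ ($W = -3 + 3 = 0$)
$h{\left(c \right)} = -4 - 3 c$ ($h{\left(c \right)} = -4 + \left(\left(8 - 11\right) c + 0\right) = -4 + \left(- 3 c + 0\right) = -4 - 3 c$)
$h{\left(\frac{1 - 2}{3 + 12} \right)} - 483 = \left(-4 - 3 \frac{1 - 2}{3 + 12}\right) - 483 = \left(-4 - 3 \left(- \frac{1}{15}\right)\right) - 483 = \left(-4 - 3 \left(\left(-1\right) \frac{1}{15}\right)\right) - 483 = \left(-4 - - \frac{1}{5}\right) - 483 = \left(-4 + \frac{1}{5}\right) - 483 = - \frac{19}{5} - 483 = - \frac{2434}{5}$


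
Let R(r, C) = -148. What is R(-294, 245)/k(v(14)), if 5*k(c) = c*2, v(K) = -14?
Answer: 185/7 ≈ 26.429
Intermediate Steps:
k(c) = 2*c/5 (k(c) = (c*2)/5 = (2*c)/5 = 2*c/5)
R(-294, 245)/k(v(14)) = -148/((⅖)*(-14)) = -148/(-28/5) = -148*(-5/28) = 185/7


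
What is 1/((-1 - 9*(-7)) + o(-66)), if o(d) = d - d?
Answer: 1/62 ≈ 0.016129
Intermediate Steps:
o(d) = 0
1/((-1 - 9*(-7)) + o(-66)) = 1/((-1 - 9*(-7)) + 0) = 1/((-1 + 63) + 0) = 1/(62 + 0) = 1/62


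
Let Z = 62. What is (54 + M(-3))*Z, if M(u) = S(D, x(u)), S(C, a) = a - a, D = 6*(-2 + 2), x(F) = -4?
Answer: 3348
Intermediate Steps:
D = 0 (D = 6*0 = 0)
S(C, a) = 0
M(u) = 0
(54 + M(-3))*Z = (54 + 0)*62 = 54*62 = 3348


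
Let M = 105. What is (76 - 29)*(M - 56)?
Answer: 2303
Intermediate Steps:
(76 - 29)*(M - 56) = (76 - 29)*(105 - 56) = 47*49 = 2303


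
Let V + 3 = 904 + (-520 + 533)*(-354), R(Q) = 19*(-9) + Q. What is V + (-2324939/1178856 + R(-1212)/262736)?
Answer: -143364433812521/38715988752 ≈ -3703.0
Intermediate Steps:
R(Q) = -171 + Q
V = -3701 (V = -3 + (904 + (-520 + 533)*(-354)) = -3 + (904 + 13*(-354)) = -3 + (904 - 4602) = -3 - 3698 = -3701)
V + (-2324939/1178856 + R(-1212)/262736) = -3701 + (-2324939/1178856 + (-171 - 1212)/262736) = -3701 + (-2324939*1/1178856 - 1383*1/262736) = -3701 + (-2324939/1178856 - 1383/262736) = -3701 - 76559441369/38715988752 = -143364433812521/38715988752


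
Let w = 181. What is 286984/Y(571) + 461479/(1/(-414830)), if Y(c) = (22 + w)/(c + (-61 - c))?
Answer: -1340047938646/7 ≈ -1.9144e+11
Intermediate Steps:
Y(c) = -203/61 (Y(c) = (22 + 181)/(c + (-61 - c)) = 203/(-61) = 203*(-1/61) = -203/61)
286984/Y(571) + 461479/(1/(-414830)) = 286984/(-203/61) + 461479/(1/(-414830)) = 286984*(-61/203) + 461479/(-1/414830) = -603656/7 + 461479*(-414830) = -603656/7 - 191435333570 = -1340047938646/7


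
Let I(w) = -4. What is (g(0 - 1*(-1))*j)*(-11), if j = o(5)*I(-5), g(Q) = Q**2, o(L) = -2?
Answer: -88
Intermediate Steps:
j = 8 (j = -2*(-4) = 8)
(g(0 - 1*(-1))*j)*(-11) = ((0 - 1*(-1))**2*8)*(-11) = ((0 + 1)**2*8)*(-11) = (1**2*8)*(-11) = (1*8)*(-11) = 8*(-11) = -88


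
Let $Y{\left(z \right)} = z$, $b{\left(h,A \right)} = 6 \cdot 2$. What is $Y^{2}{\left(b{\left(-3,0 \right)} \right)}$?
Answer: $144$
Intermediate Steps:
$b{\left(h,A \right)} = 12$
$Y^{2}{\left(b{\left(-3,0 \right)} \right)} = 12^{2} = 144$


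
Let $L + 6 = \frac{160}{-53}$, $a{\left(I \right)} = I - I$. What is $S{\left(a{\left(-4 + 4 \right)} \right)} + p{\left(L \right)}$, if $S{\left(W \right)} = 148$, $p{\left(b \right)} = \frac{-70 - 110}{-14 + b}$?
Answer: $\frac{9505}{61} \approx 155.82$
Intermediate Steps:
$a{\left(I \right)} = 0$
$L = - \frac{478}{53}$ ($L = -6 + \frac{160}{-53} = -6 + 160 \left(- \frac{1}{53}\right) = -6 - \frac{160}{53} = - \frac{478}{53} \approx -9.0189$)
$p{\left(b \right)} = - \frac{180}{-14 + b}$
$S{\left(a{\left(-4 + 4 \right)} \right)} + p{\left(L \right)} = 148 - \frac{180}{-14 - \frac{478}{53}} = 148 - \frac{180}{- \frac{1220}{53}} = 148 - - \frac{477}{61} = 148 + \frac{477}{61} = \frac{9505}{61}$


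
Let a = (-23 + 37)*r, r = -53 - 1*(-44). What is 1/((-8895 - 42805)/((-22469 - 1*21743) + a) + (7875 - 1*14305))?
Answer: -22169/142520820 ≈ -0.00015555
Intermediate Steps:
r = -9 (r = -53 + 44 = -9)
a = -126 (a = (-23 + 37)*(-9) = 14*(-9) = -126)
1/((-8895 - 42805)/((-22469 - 1*21743) + a) + (7875 - 1*14305)) = 1/((-8895 - 42805)/((-22469 - 1*21743) - 126) + (7875 - 1*14305)) = 1/(-51700/((-22469 - 21743) - 126) + (7875 - 14305)) = 1/(-51700/(-44212 - 126) - 6430) = 1/(-51700/(-44338) - 6430) = 1/(-51700*(-1/44338) - 6430) = 1/(25850/22169 - 6430) = 1/(-142520820/22169) = -22169/142520820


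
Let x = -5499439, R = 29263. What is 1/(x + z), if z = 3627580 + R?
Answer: -1/1842596 ≈ -5.4271e-7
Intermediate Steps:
z = 3656843 (z = 3627580 + 29263 = 3656843)
1/(x + z) = 1/(-5499439 + 3656843) = 1/(-1842596) = -1/1842596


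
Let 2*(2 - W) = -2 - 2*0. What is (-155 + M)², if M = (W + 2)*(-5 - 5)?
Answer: 42025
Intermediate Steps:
W = 3 (W = 2 - (-2 - 2*0)/2 = 2 - (-2 + 0)/2 = 2 - ½*(-2) = 2 + 1 = 3)
M = -50 (M = (3 + 2)*(-5 - 5) = 5*(-10) = -50)
(-155 + M)² = (-155 - 50)² = (-205)² = 42025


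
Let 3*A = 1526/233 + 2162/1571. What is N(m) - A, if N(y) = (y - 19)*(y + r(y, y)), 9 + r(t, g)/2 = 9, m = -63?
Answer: 5670033322/1098129 ≈ 5163.4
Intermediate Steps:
r(t, g) = 0 (r(t, g) = -18 + 2*9 = -18 + 18 = 0)
N(y) = y*(-19 + y) (N(y) = (y - 19)*(y + 0) = (-19 + y)*y = y*(-19 + y))
A = 2901092/1098129 (A = (1526/233 + 2162/1571)/3 = (⅓)*(2901092/366043) = 2901092/1098129 ≈ 2.6418)
N(m) - A = -63*(-19 - 63) - 1*2901092/1098129 = -63*(-82) - 2901092/1098129 = 5166 - 2901092/1098129 = 5670033322/1098129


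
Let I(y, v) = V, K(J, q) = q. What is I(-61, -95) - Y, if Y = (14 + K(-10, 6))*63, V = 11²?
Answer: -1139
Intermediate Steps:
V = 121
I(y, v) = 121
Y = 1260 (Y = (14 + 6)*63 = 20*63 = 1260)
I(-61, -95) - Y = 121 - 1*1260 = 121 - 1260 = -1139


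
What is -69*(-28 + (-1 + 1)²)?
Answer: 1932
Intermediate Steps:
-69*(-28 + (-1 + 1)²) = -69*(-28 + 0²) = -69*(-28 + 0) = -69*(-28) = 1932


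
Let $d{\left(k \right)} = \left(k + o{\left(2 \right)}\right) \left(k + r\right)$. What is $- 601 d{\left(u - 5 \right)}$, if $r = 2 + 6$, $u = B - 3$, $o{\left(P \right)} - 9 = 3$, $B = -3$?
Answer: $1803$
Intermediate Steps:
$o{\left(P \right)} = 12$ ($o{\left(P \right)} = 9 + 3 = 12$)
$u = -6$ ($u = -3 - 3 = -6$)
$r = 8$
$d{\left(k \right)} = \left(8 + k\right) \left(12 + k\right)$ ($d{\left(k \right)} = \left(k + 12\right) \left(k + 8\right) = \left(12 + k\right) \left(8 + k\right) = \left(8 + k\right) \left(12 + k\right)$)
$- 601 d{\left(u - 5 \right)} = - 601 \left(96 + \left(-6 - 5\right)^{2} + 20 \left(-6 - 5\right)\right) = - 601 \left(96 + \left(-11\right)^{2} + 20 \left(-11\right)\right) = - 601 \left(96 + 121 - 220\right) = \left(-601\right) \left(-3\right) = 1803$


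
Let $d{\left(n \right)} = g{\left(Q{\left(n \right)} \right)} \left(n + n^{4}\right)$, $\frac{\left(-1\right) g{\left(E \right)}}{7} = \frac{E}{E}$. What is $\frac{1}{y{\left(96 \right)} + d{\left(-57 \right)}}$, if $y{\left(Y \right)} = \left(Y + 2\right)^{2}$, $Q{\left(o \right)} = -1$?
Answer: $- \frac{1}{73882004} \approx -1.3535 \cdot 10^{-8}$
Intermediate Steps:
$g{\left(E \right)} = -7$ ($g{\left(E \right)} = - 7 \frac{E}{E} = \left(-7\right) 1 = -7$)
$y{\left(Y \right)} = \left(2 + Y\right)^{2}$
$d{\left(n \right)} = - 7 n - 7 n^{4}$ ($d{\left(n \right)} = - 7 \left(n + n^{4}\right) = - 7 n - 7 n^{4}$)
$\frac{1}{y{\left(96 \right)} + d{\left(-57 \right)}} = \frac{1}{\left(2 + 96\right)^{2} - - 399 \left(1 + \left(-57\right)^{3}\right)} = \frac{1}{98^{2} - - 399 \left(1 - 185193\right)} = \frac{1}{9604 - \left(-399\right) \left(-185192\right)} = \frac{1}{9604 - 73891608} = \frac{1}{-73882004} = - \frac{1}{73882004}$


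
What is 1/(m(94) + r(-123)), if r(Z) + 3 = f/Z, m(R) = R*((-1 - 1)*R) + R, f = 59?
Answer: -123/2162522 ≈ -5.6878e-5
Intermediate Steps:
m(R) = R - 2*R² (m(R) = R*(-2*R) + R = -2*R² + R = R - 2*R²)
r(Z) = -3 + 59/Z
1/(m(94) + r(-123)) = 1/(94*(1 - 2*94) + (-3 + 59/(-123))) = 1/(94*(1 - 188) + (-3 + 59*(-1/123))) = 1/(94*(-187) + (-3 - 59/123)) = 1/(-17578 - 428/123) = 1/(-2162522/123) = -123/2162522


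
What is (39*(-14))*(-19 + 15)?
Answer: 2184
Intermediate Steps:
(39*(-14))*(-19 + 15) = -546*(-4) = 2184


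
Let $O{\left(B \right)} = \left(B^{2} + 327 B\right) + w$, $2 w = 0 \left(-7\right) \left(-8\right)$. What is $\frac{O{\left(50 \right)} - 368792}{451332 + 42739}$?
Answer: $- \frac{349942}{494071} \approx -0.70828$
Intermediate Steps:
$w = 0$ ($w = \frac{0 \left(-7\right) \left(-8\right)}{2} = \frac{0 \left(-8\right)}{2} = \frac{1}{2} \cdot 0 = 0$)
$O{\left(B \right)} = B^{2} + 327 B$ ($O{\left(B \right)} = \left(B^{2} + 327 B\right) + 0 = B^{2} + 327 B$)
$\frac{O{\left(50 \right)} - 368792}{451332 + 42739} = \frac{50 \left(327 + 50\right) - 368792}{451332 + 42739} = \frac{50 \cdot 377 - 368792}{494071} = \left(18850 - 368792\right) \frac{1}{494071} = \left(-349942\right) \frac{1}{494071} = - \frac{349942}{494071}$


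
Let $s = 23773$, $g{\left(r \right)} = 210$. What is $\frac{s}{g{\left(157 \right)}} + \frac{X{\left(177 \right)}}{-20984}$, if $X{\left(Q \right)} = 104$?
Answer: $\frac{62353849}{550830} \approx 113.2$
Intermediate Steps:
$\frac{s}{g{\left(157 \right)}} + \frac{X{\left(177 \right)}}{-20984} = \frac{23773}{210} + \frac{104}{-20984} = 23773 \cdot \frac{1}{210} + 104 \left(- \frac{1}{20984}\right) = \frac{23773}{210} - \frac{13}{2623} = \frac{62353849}{550830}$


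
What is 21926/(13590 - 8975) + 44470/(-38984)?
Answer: 324767067/89955580 ≈ 3.6103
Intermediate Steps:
21926/(13590 - 8975) + 44470/(-38984) = 21926/4615 + 44470*(-1/38984) = 21926*(1/4615) - 22235/19492 = 21926/4615 - 22235/19492 = 324767067/89955580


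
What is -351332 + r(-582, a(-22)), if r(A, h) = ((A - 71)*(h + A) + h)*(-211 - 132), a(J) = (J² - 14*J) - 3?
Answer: 45741694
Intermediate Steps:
a(J) = -3 + J² - 14*J
r(A, h) = -343*h - 343*(-71 + A)*(A + h) (r(A, h) = ((-71 + A)*(A + h) + h)*(-343) = (h + (-71 + A)*(A + h))*(-343) = -343*h - 343*(-71 + A)*(A + h))
-351332 + r(-582, a(-22)) = -351332 + (-343*(-582)² + 24010*(-3 + (-22)² - 14*(-22)) + 24353*(-582) - 343*(-582)*(-3 + (-22)² - 14*(-22))) = -351332 + (-343*338724 + 24010*(-3 + 484 + 308) - 14173446 - 343*(-582)*(-3 + 484 + 308)) = -351332 + (-116182332 + 24010*789 - 14173446 - 343*(-582)*789) = -351332 + (-116182332 + 18943890 - 14173446 + 157504914) = -351332 + 46093026 = 45741694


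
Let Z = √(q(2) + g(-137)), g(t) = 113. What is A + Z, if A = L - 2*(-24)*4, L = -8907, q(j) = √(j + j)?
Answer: -8715 + √115 ≈ -8704.3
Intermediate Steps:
q(j) = √2*√j (q(j) = √(2*j) = √2*√j)
Z = √115 (Z = √(√2*√2 + 113) = √(2 + 113) = √115 ≈ 10.724)
A = -8715 (A = -8907 - 2*(-24)*4 = -8907 + 48*4 = -8907 + 192 = -8715)
A + Z = -8715 + √115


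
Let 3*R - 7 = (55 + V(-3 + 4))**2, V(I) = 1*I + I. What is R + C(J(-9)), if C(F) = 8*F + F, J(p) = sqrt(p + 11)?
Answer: 3256/3 + 9*sqrt(2) ≈ 1098.1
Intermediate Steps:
J(p) = sqrt(11 + p)
V(I) = 2*I (V(I) = I + I = 2*I)
C(F) = 9*F
R = 3256/3 (R = 7/3 + (55 + 2*(-3 + 4))**2/3 = 7/3 + (55 + 2*1)**2/3 = 7/3 + (55 + 2)**2/3 = 7/3 + (1/3)*57**2 = 7/3 + (1/3)*3249 = 7/3 + 1083 = 3256/3 ≈ 1085.3)
R + C(J(-9)) = 3256/3 + 9*sqrt(11 - 9) = 3256/3 + 9*sqrt(2)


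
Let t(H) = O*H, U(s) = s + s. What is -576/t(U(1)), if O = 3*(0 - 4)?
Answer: 24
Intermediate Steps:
U(s) = 2*s
O = -12 (O = 3*(-4) = -12)
t(H) = -12*H
-576/t(U(1)) = -576/((-24)) = -576/((-12*2)) = -576/(-24) = -576*(-1/24) = 24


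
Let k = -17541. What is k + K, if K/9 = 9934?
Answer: 71865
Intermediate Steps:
K = 89406 (K = 9*9934 = 89406)
k + K = -17541 + 89406 = 71865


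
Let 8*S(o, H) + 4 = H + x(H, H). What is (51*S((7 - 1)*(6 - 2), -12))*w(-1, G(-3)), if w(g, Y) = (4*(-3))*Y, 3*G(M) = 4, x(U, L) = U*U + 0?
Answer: -13056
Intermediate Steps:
x(U, L) = U² (x(U, L) = U² + 0 = U²)
G(M) = 4/3 (G(M) = (⅓)*4 = 4/3)
S(o, H) = -½ + H/8 + H²/8 (S(o, H) = -½ + (H + H²)/8 = -½ + (H/8 + H²/8) = -½ + H/8 + H²/8)
w(g, Y) = -12*Y
(51*S((7 - 1)*(6 - 2), -12))*w(-1, G(-3)) = (51*(-½ + (⅛)*(-12) + (⅛)*(-12)²))*(-12*4/3) = (51*(-½ - 3/2 + (⅛)*144))*(-16) = (51*(-½ - 3/2 + 18))*(-16) = (51*16)*(-16) = 816*(-16) = -13056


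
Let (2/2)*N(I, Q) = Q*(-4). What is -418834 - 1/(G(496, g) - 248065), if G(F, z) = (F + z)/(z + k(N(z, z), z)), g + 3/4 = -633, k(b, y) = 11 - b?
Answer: -1312336117198345/3133308464 ≈ -4.1883e+5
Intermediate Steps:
N(I, Q) = -4*Q (N(I, Q) = Q*(-4) = -4*Q)
g = -2535/4 (g = -¾ - 633 = -2535/4 ≈ -633.75)
G(F, z) = (F + z)/(11 + 5*z) (G(F, z) = (F + z)/(z + (11 - (-4)*z)) = (F + z)/(z + (11 + 4*z)) = (F + z)/(11 + 5*z))
-418834 - 1/(G(496, g) - 248065) = -418834 - 1/((496 - 2535/4)/(11 + 5*(-2535/4)) - 248065) = -418834 - 1/(-551/4/(11 - 12675/4) - 248065) = -418834 - 1/(-551/4/(-12631/4) - 248065) = -418834 - 1/(-4/12631*(-551/4) - 248065) = -418834 - 1/(551/12631 - 248065) = -418834 - 1/(-3133308464/12631) = -418834 - 1*(-12631/3133308464) = -418834 + 12631/3133308464 = -1312336117198345/3133308464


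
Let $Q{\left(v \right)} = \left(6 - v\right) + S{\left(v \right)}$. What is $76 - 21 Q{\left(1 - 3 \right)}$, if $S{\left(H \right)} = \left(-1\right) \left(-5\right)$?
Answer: $-197$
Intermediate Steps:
$S{\left(H \right)} = 5$
$Q{\left(v \right)} = 11 - v$ ($Q{\left(v \right)} = \left(6 - v\right) + 5 = 11 - v$)
$76 - 21 Q{\left(1 - 3 \right)} = 76 - 21 \left(11 - \left(1 - 3\right)\right) = 76 - 21 \left(11 - -2\right) = 76 - 21 \left(11 + 2\right) = 76 - 273 = -197$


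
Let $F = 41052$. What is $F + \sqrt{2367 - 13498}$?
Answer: $41052 + i \sqrt{11131} \approx 41052.0 + 105.5 i$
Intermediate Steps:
$F + \sqrt{2367 - 13498} = 41052 + \sqrt{2367 - 13498} = 41052 + \sqrt{-11131} = 41052 + i \sqrt{11131}$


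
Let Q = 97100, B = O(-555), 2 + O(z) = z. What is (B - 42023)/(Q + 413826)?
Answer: -21290/255463 ≈ -0.083339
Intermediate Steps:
O(z) = -2 + z
B = -557 (B = -2 - 555 = -557)
(B - 42023)/(Q + 413826) = (-557 - 42023)/(97100 + 413826) = -42580/510926 = -42580*1/510926 = -21290/255463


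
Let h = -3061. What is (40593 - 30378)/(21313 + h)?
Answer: 1135/2028 ≈ 0.55966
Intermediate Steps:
(40593 - 30378)/(21313 + h) = (40593 - 30378)/(21313 - 3061) = 10215/18252 = 10215*(1/18252) = 1135/2028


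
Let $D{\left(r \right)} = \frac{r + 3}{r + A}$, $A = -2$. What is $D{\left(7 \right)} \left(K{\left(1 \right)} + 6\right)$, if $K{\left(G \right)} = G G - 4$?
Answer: $6$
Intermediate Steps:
$D{\left(r \right)} = \frac{3 + r}{-2 + r}$ ($D{\left(r \right)} = \frac{r + 3}{r - 2} = \frac{3 + r}{-2 + r}$)
$K{\left(G \right)} = -4 + G^{2}$ ($K{\left(G \right)} = G^{2} - 4 = -4 + G^{2}$)
$D{\left(7 \right)} \left(K{\left(1 \right)} + 6\right) = \frac{3 + 7}{-2 + 7} \left(\left(-4 + 1^{2}\right) + 6\right) = \frac{1}{5} \cdot 10 \left(\left(-4 + 1\right) + 6\right) = \frac{1}{5} \cdot 10 \left(-3 + 6\right) = 2 \cdot 3 = 6$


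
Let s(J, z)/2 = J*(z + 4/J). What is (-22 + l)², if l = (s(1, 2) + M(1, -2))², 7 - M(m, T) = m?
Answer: 91204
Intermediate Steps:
M(m, T) = 7 - m
s(J, z) = 2*J*(z + 4/J) (s(J, z) = 2*(J*(z + 4/J)) = 2*J*(z + 4/J))
l = 324 (l = ((8 + 2*1*2) + (7 - 1*1))² = ((8 + 4) + (7 - 1))² = (12 + 6)² = 18² = 324)
(-22 + l)² = (-22 + 324)² = 302² = 91204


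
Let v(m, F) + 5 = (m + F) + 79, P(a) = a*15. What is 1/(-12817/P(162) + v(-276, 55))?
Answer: -2430/370027 ≈ -0.0065671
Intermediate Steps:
P(a) = 15*a
v(m, F) = 74 + F + m (v(m, F) = -5 + ((m + F) + 79) = -5 + ((F + m) + 79) = -5 + (79 + F + m) = 74 + F + m)
1/(-12817/P(162) + v(-276, 55)) = 1/(-12817/(15*162) + (74 + 55 - 276)) = 1/(-12817/2430 - 147) = 1/(-370027/2430) = -2430/370027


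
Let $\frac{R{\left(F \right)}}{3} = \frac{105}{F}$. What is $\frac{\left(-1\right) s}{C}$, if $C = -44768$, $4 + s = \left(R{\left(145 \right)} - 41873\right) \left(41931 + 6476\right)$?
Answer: $- \frac{29389196747}{649136} \approx -45274.0$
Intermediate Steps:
$R{\left(F \right)} = \frac{315}{F}$ ($R{\left(F \right)} = 3 \frac{105}{F} = \frac{315}{F}$)
$s = - \frac{58778393494}{29}$ ($s = -4 + \left(\frac{315}{145} - 41873\right) \left(41931 + 6476\right) = -4 + \left(315 \cdot \frac{1}{145} - 41873\right) 48407 = -4 + \left(\frac{63}{29} - 41873\right) 48407 = -4 - \frac{58778393378}{29} = - \frac{58778393494}{29} \approx -2.0268 \cdot 10^{9}$)
$\frac{\left(-1\right) s}{C} = \frac{\left(-1\right) \left(- \frac{58778393494}{29}\right)}{-44768} = \frac{58778393494}{29} \left(- \frac{1}{44768}\right) = - \frac{29389196747}{649136}$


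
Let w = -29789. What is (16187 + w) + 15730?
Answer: 2128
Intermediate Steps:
(16187 + w) + 15730 = (16187 - 29789) + 15730 = -13602 + 15730 = 2128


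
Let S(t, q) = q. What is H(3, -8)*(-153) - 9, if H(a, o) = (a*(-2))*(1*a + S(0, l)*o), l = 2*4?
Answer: -56007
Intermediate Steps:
l = 8
H(a, o) = -2*a*(a + 8*o) (H(a, o) = (a*(-2))*(1*a + 8*o) = (-2*a)*(a + 8*o) = -2*a*(a + 8*o))
H(3, -8)*(-153) - 9 = -2*3*(3 + 8*(-8))*(-153) - 9 = -2*3*(3 - 64)*(-153) - 9 = -2*3*(-61)*(-153) - 9 = 366*(-153) - 9 = -55998 - 9 = -56007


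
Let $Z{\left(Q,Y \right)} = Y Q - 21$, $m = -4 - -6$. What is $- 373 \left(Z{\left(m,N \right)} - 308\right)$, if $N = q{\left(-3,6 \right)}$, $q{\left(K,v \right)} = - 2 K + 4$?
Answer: $115257$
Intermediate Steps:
$m = 2$ ($m = -4 + 6 = 2$)
$q{\left(K,v \right)} = 4 - 2 K$
$N = 10$ ($N = 4 - -6 = 4 + 6 = 10$)
$Z{\left(Q,Y \right)} = -21 + Q Y$ ($Z{\left(Q,Y \right)} = Q Y - 21 = -21 + Q Y$)
$- 373 \left(Z{\left(m,N \right)} - 308\right) = - 373 \left(\left(-21 + 2 \cdot 10\right) - 308\right) = - 373 \left(\left(-21 + 20\right) - 308\right) = - 373 \left(-1 - 308\right) = \left(-373\right) \left(-309\right) = 115257$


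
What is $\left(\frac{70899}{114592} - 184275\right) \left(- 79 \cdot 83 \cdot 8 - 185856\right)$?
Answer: $\frac{629035542980889}{14324} \approx 4.3915 \cdot 10^{10}$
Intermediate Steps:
$\left(\frac{70899}{114592} - 184275\right) \left(- 79 \cdot 83 \cdot 8 - 185856\right) = \left(70899 \cdot \frac{1}{114592} - 184275\right) \left(\left(-79\right) 664 - 185856\right) = \left(\frac{70899}{114592} - 184275\right) \left(-52456 - 185856\right) = \left(- \frac{21116369901}{114592}\right) \left(-238312\right) = \frac{629035542980889}{14324}$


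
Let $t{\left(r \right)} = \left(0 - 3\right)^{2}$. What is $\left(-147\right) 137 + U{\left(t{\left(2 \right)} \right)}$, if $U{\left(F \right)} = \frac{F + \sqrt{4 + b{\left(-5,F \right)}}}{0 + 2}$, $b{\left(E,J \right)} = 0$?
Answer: $- \frac{40267}{2} \approx -20134.0$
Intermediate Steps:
$t{\left(r \right)} = 9$ ($t{\left(r \right)} = \left(-3\right)^{2} = 9$)
$U{\left(F \right)} = 1 + \frac{F}{2}$ ($U{\left(F \right)} = \frac{F + \sqrt{4 + 0}}{0 + 2} = \frac{F + \sqrt{4}}{2} = \left(F + 2\right) \frac{1}{2} = \left(2 + F\right) \frac{1}{2} = 1 + \frac{F}{2}$)
$\left(-147\right) 137 + U{\left(t{\left(2 \right)} \right)} = \left(-147\right) 137 + \left(1 + \frac{1}{2} \cdot 9\right) = -20139 + \left(1 + \frac{9}{2}\right) = -20139 + \frac{11}{2} = - \frac{40267}{2}$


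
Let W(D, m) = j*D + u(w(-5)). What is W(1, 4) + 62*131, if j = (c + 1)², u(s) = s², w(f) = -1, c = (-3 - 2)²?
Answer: 8799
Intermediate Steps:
c = 25 (c = (-5)² = 25)
j = 676 (j = (25 + 1)² = 26² = 676)
W(D, m) = 1 + 676*D (W(D, m) = 676*D + (-1)² = 676*D + 1 = 1 + 676*D)
W(1, 4) + 62*131 = (1 + 676*1) + 62*131 = (1 + 676) + 8122 = 677 + 8122 = 8799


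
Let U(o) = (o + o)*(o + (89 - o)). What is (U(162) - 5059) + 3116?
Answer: 26893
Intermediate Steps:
U(o) = 178*o (U(o) = (2*o)*89 = 178*o)
(U(162) - 5059) + 3116 = (178*162 - 5059) + 3116 = (28836 - 5059) + 3116 = 23777 + 3116 = 26893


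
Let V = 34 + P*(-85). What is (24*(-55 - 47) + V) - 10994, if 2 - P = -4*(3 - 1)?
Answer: -14258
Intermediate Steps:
P = 10 (P = 2 - (-4)*(3 - 1) = 2 - (-4)*2 = 2 - 1*(-8) = 2 + 8 = 10)
V = -816 (V = 34 + 10*(-85) = 34 - 850 = -816)
(24*(-55 - 47) + V) - 10994 = (24*(-55 - 47) - 816) - 10994 = (24*(-102) - 816) - 10994 = (-2448 - 816) - 10994 = -3264 - 10994 = -14258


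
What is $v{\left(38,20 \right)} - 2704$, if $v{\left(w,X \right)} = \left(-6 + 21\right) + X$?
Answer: $-2669$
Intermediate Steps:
$v{\left(w,X \right)} = 15 + X$
$v{\left(38,20 \right)} - 2704 = \left(15 + 20\right) - 2704 = 35 - 2704 = -2669$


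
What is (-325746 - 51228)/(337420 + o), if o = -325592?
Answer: -188487/5914 ≈ -31.871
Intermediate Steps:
(-325746 - 51228)/(337420 + o) = (-325746 - 51228)/(337420 - 325592) = -376974/11828 = -376974*1/11828 = -188487/5914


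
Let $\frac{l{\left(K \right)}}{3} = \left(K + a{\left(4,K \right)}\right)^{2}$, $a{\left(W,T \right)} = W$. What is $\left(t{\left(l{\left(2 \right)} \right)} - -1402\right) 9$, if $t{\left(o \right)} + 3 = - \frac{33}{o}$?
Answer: $\frac{50353}{4} \approx 12588.0$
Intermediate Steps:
$l{\left(K \right)} = 3 \left(4 + K\right)^{2}$ ($l{\left(K \right)} = 3 \left(K + 4\right)^{2} = 3 \left(4 + K\right)^{2}$)
$t{\left(o \right)} = -3 - \frac{33}{o}$
$\left(t{\left(l{\left(2 \right)} \right)} - -1402\right) 9 = \left(\left(-3 - \frac{33}{3 \left(4 + 2\right)^{2}}\right) - -1402\right) 9 = \left(\left(-3 - \frac{33}{3 \cdot 6^{2}}\right) + 1402\right) 9 = \left(\left(-3 - \frac{33}{3 \cdot 36}\right) + 1402\right) 9 = \left(\left(-3 - \frac{33}{108}\right) + 1402\right) 9 = \left(\left(-3 - \frac{11}{36}\right) + 1402\right) 9 = \left(- \frac{119}{36} + 1402\right) 9 = \frac{50353}{36} \cdot 9 = \frac{50353}{4}$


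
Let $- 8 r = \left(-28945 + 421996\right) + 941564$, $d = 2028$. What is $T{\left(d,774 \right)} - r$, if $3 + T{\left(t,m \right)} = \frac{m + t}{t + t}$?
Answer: $\frac{225546813}{1352} \approx 1.6682 \cdot 10^{5}$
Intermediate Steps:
$T{\left(t,m \right)} = -3 + \frac{m + t}{2 t}$ ($T{\left(t,m \right)} = -3 + \frac{m + t}{t + t} = -3 + \frac{m + t}{2 t}$)
$r = - \frac{1334615}{8}$ ($r = - \frac{\left(-28945 + 421996\right) + 941564}{8} = - \frac{393051 + 941564}{8} = \left(- \frac{1}{8}\right) 1334615 = - \frac{1334615}{8} \approx -1.6683 \cdot 10^{5}$)
$T{\left(d,774 \right)} - r = \frac{774 - 10140}{2 \cdot 2028} - - \frac{1334615}{8} = \frac{1}{2} \cdot \frac{1}{2028} \left(774 - 10140\right) + \frac{1334615}{8} = \frac{1}{2} \cdot \frac{1}{2028} \left(-9366\right) + \frac{1334615}{8} = - \frac{1561}{676} + \frac{1334615}{8} = \frac{225546813}{1352}$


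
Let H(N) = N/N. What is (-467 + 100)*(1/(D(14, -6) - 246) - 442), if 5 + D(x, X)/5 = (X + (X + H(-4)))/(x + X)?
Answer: 360604658/2223 ≈ 1.6222e+5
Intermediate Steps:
H(N) = 1
D(x, X) = -25 + 5*(1 + 2*X)/(X + x) (D(x, X) = -25 + 5*((X + (X + 1))/(x + X)) = -25 + 5*((X + (1 + X))/(X + x)) = -25 + 5*((1 + 2*X)/(X + x)) = -25 + 5*(1 + 2*X)/(X + x))
(-467 + 100)*(1/(D(14, -6) - 246) - 442) = (-467 + 100)*(1/(5*(1 - 5*14 - 3*(-6))/(-6 + 14) - 246) - 442) = -367*(1/(5*(1 - 70 + 18)/8 - 246) - 442) = -367*(1/(5*(⅛)*(-51) - 246) - 442) = -367*(1/(-255/8 - 246) - 442) = -367*(1/(-2223/8) - 442) = -367*(-8/2223 - 442) = -367*(-982574/2223) = 360604658/2223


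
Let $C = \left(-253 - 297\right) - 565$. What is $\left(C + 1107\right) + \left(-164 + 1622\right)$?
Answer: $1450$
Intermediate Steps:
$C = -1115$ ($C = -550 - 565 = -1115$)
$\left(C + 1107\right) + \left(-164 + 1622\right) = \left(-1115 + 1107\right) + \left(-164 + 1622\right) = -8 + 1458 = 1450$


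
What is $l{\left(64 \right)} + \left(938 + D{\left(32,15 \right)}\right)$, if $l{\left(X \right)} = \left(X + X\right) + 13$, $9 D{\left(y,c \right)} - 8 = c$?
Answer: $\frac{9734}{9} \approx 1081.6$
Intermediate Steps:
$D{\left(y,c \right)} = \frac{8}{9} + \frac{c}{9}$
$l{\left(X \right)} = 13 + 2 X$ ($l{\left(X \right)} = 2 X + 13 = 13 + 2 X$)
$l{\left(64 \right)} + \left(938 + D{\left(32,15 \right)}\right) = \left(13 + 2 \cdot 64\right) + \left(938 + \left(\frac{8}{9} + \frac{1}{9} \cdot 15\right)\right) = \left(13 + 128\right) + \left(938 + \left(\frac{8}{9} + \frac{5}{3}\right)\right) = 141 + \left(938 + \frac{23}{9}\right) = 141 + \frac{8465}{9} = \frac{9734}{9}$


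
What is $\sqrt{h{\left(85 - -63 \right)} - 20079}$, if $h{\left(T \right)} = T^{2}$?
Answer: $5 \sqrt{73} \approx 42.72$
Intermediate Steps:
$\sqrt{h{\left(85 - -63 \right)} - 20079} = \sqrt{\left(85 - -63\right)^{2} - 20079} = \sqrt{\left(85 + 63\right)^{2} - 20079} = \sqrt{148^{2} - 20079} = \sqrt{21904 - 20079} = \sqrt{1825} = 5 \sqrt{73}$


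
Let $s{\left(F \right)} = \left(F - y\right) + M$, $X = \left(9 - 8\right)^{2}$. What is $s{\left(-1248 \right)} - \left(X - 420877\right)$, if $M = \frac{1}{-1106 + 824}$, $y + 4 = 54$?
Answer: $\frac{118320995}{282} \approx 4.1958 \cdot 10^{5}$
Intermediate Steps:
$y = 50$ ($y = -4 + 54 = 50$)
$X = 1$ ($X = 1^{2} = 1$)
$M = - \frac{1}{282}$ ($M = \frac{1}{-282} = - \frac{1}{282} \approx -0.0035461$)
$s{\left(F \right)} = - \frac{14101}{282} + F$ ($s{\left(F \right)} = \left(F - 50\right) - \frac{1}{282} = \left(-50 + F\right) - \frac{1}{282} = - \frac{14101}{282} + F$)
$s{\left(-1248 \right)} - \left(X - 420877\right) = \left(- \frac{14101}{282} - 1248\right) - \left(1 - 420877\right) = - \frac{366037}{282} - \left(1 - 420877\right) = - \frac{366037}{282} - -420876 = - \frac{366037}{282} + 420876 = \frac{118320995}{282}$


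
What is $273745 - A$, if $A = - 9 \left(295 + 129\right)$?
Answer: $277561$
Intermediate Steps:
$A = -3816$ ($A = \left(-9\right) 424 = -3816$)
$273745 - A = 273745 - -3816 = 273745 + 3816 = 277561$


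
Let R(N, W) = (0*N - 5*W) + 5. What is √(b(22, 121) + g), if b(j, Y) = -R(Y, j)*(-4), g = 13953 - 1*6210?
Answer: √7323 ≈ 85.574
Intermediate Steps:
g = 7743 (g = 13953 - 6210 = 7743)
R(N, W) = 5 - 5*W (R(N, W) = (0 - 5*W) + 5 = -5*W + 5 = 5 - 5*W)
b(j, Y) = 20 - 20*j (b(j, Y) = -(5 - 5*j)*(-4) = (-5 + 5*j)*(-4) = 20 - 20*j)
√(b(22, 121) + g) = √((20 - 20*22) + 7743) = √((20 - 440) + 7743) = √(-420 + 7743) = √7323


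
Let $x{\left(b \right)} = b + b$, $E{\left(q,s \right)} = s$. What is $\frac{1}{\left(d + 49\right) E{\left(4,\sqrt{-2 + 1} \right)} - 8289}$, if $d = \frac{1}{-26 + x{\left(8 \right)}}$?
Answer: $- \frac{92100}{763443469} - \frac{1630 i}{2290330407} \approx -0.00012064 - 7.1169 \cdot 10^{-7} i$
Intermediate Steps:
$x{\left(b \right)} = 2 b$
$d = - \frac{1}{10}$ ($d = \frac{1}{-26 + 2 \cdot 8} = \frac{1}{-26 + 16} = \frac{1}{-10} = - \frac{1}{10} \approx -0.1$)
$\frac{1}{\left(d + 49\right) E{\left(4,\sqrt{-2 + 1} \right)} - 8289} = \frac{1}{\left(- \frac{1}{10} + 49\right) \sqrt{-2 + 1} - 8289} = \frac{1}{\frac{489 \sqrt{-1}}{10} - 8289} = \frac{1}{\frac{489 i}{10} - 8289} = \frac{1}{-8289 + \frac{489 i}{10}} = \frac{100 \left(-8289 - \frac{489 i}{10}\right)}{6870991221}$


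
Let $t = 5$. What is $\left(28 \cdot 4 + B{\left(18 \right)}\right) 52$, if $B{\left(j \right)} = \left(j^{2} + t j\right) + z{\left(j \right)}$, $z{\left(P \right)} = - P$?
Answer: $26416$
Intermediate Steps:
$B{\left(j \right)} = j^{2} + 4 j$ ($B{\left(j \right)} = \left(j^{2} + 5 j\right) - j = j^{2} + 4 j$)
$\left(28 \cdot 4 + B{\left(18 \right)}\right) 52 = \left(28 \cdot 4 + 18 \left(4 + 18\right)\right) 52 = \left(112 + 18 \cdot 22\right) 52 = \left(112 + 396\right) 52 = 508 \cdot 52 = 26416$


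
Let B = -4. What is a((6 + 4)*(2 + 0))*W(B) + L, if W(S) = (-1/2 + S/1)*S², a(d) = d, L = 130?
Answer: -1310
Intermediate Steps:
W(S) = S²*(-½ + S) (W(S) = (-1*½ + S*1)*S² = (-½ + S)*S² = S²*(-½ + S))
a((6 + 4)*(2 + 0))*W(B) + L = ((6 + 4)*(2 + 0))*((-4)²*(-½ - 4)) + 130 = (10*2)*(16*(-9/2)) + 130 = 20*(-72) + 130 = -1440 + 130 = -1310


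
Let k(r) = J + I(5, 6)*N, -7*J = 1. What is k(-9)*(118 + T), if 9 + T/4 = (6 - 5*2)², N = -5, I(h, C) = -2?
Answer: 10074/7 ≈ 1439.1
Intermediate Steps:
J = -⅐ (J = -⅐*1 = -⅐ ≈ -0.14286)
k(r) = 69/7 (k(r) = -⅐ - 2*(-5) = -⅐ + 10 = 69/7)
T = 28 (T = -36 + 4*(6 - 5*2)² = -36 + 4*(6 - 10)² = -36 + 4*(-4)² = -36 + 4*16 = -36 + 64 = 28)
k(-9)*(118 + T) = 69*(118 + 28)/7 = (69/7)*146 = 10074/7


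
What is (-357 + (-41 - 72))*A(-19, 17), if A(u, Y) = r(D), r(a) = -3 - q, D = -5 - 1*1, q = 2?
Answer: 2350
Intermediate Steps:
D = -6 (D = -5 - 1 = -6)
r(a) = -5 (r(a) = -3 - 1*2 = -3 - 2 = -5)
A(u, Y) = -5
(-357 + (-41 - 72))*A(-19, 17) = (-357 + (-41 - 72))*(-5) = (-357 - 113)*(-5) = -470*(-5) = 2350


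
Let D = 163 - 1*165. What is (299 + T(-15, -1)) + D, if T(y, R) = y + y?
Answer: 267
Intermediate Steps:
T(y, R) = 2*y
D = -2 (D = 163 - 165 = -2)
(299 + T(-15, -1)) + D = (299 + 2*(-15)) - 2 = (299 - 30) - 2 = 269 - 2 = 267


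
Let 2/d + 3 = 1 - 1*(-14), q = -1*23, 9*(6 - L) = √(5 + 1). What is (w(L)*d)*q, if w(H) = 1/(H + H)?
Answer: -621/1940 - 23*√6/3880 ≈ -0.33462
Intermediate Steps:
L = 6 - √6/9 (L = 6 - √(5 + 1)/9 = 6 - √6/9 ≈ 5.7278)
w(H) = 1/(2*H)
q = -23
d = ⅙ (d = 2/(-3 + (1 - 1*(-14))) = 2/(-3 + (1 + 14)) = 2/(-3 + 15) = 2/12 = 2*(1/12) = ⅙ ≈ 0.16667)
(w(L)*d)*q = ((1/(2*(6 - √6/9)))*(⅙))*(-23) = (1/(12*(6 - √6/9)))*(-23) = -23/(12*(6 - √6/9))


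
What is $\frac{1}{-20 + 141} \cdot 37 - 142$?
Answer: $- \frac{17145}{121} \approx -141.69$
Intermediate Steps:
$\frac{1}{-20 + 141} \cdot 37 - 142 = \frac{1}{121} \cdot 37 - 142 = \frac{37}{121} - 142 = - \frac{17145}{121}$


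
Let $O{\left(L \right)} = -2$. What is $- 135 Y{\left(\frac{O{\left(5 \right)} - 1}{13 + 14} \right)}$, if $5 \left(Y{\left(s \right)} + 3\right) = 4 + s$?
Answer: $300$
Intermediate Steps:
$Y{\left(s \right)} = - \frac{11}{5} + \frac{s}{5}$ ($Y{\left(s \right)} = -3 + \frac{4 + s}{5} = -3 + \left(\frac{4}{5} + \frac{s}{5}\right) = - \frac{11}{5} + \frac{s}{5}$)
$- 135 Y{\left(\frac{O{\left(5 \right)} - 1}{13 + 14} \right)} = - 135 \left(- \frac{11}{5} + \frac{\left(-2 - 1\right) \frac{1}{13 + 14}}{5}\right) = - 135 \left(- \frac{11}{5} + \frac{\left(-3\right) \frac{1}{27}}{5}\right) = - 135 \left(- \frac{11}{5} + \frac{1}{5} \left(- \frac{1}{9}\right)\right) = - 135 \left(- \frac{11}{5} - \frac{1}{45}\right) = \left(-135\right) \left(- \frac{20}{9}\right) = 300$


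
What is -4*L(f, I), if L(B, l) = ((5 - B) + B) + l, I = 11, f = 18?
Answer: -64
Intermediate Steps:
L(B, l) = 5 + l
-4*L(f, I) = -4*(5 + 11) = -4*16 = -64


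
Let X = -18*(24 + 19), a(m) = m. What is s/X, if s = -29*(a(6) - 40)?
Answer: -493/387 ≈ -1.2739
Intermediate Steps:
s = 986 (s = -29*(6 - 40) = -29*(-34) = 986)
X = -774 (X = -18*43 = -774)
s/X = 986/(-774) = 986*(-1/774) = -493/387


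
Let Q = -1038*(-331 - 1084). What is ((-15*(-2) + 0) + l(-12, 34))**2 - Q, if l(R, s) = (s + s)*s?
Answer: 4016194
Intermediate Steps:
l(R, s) = 2*s**2 (l(R, s) = (2*s)*s = 2*s**2)
Q = 1468770 (Q = -1038*(-1415) = 1468770)
((-15*(-2) + 0) + l(-12, 34))**2 - Q = ((-15*(-2) + 0) + 2*34**2)**2 - 1*1468770 = ((30 + 0) + 2*1156)**2 - 1468770 = (30 + 2312)**2 - 1468770 = 2342**2 - 1468770 = 5484964 - 1468770 = 4016194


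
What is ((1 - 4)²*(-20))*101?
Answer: -18180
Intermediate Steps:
((1 - 4)²*(-20))*101 = ((-3)²*(-20))*101 = (9*(-20))*101 = -180*101 = -18180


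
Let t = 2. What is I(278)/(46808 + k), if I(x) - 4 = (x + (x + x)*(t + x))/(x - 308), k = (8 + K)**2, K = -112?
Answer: -25973/288120 ≈ -0.090146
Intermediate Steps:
k = 10816 (k = (8 - 112)**2 = (-104)**2 = 10816)
I(x) = 4 + (x + 2*x*(2 + x))/(-308 + x) (I(x) = 4 + (x + (x + x)*(2 + x))/(x - 308) = 4 + (x + (2*x)*(2 + x))/(-308 + x) = 4 + (x + 2*x*(2 + x))/(-308 + x))
I(278)/(46808 + k) = ((-1232 + 2*278**2 + 9*278)/(-308 + 278))/(46808 + 10816) = ((-1232 + 2*77284 + 2502)/(-30))/57624 = -(-1232 + 154568 + 2502)/30*(1/57624) = -1/30*155838*(1/57624) = -25973/5*1/57624 = -25973/288120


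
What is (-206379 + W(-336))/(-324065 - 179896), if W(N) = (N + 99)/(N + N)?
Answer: 46228817/112887264 ≈ 0.40951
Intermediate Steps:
W(N) = (99 + N)/(2*N) (W(N) = (99 + N)/((2*N)) = (99 + N)*(1/(2*N)) = (99 + N)/(2*N))
(-206379 + W(-336))/(-324065 - 179896) = (-206379 + (1/2)*(99 - 336)/(-336))/(-324065 - 179896) = (-206379 + (1/2)*(-1/336)*(-237))/(-503961) = (-206379 + 79/224)*(-1/503961) = -46228817/224*(-1/503961) = 46228817/112887264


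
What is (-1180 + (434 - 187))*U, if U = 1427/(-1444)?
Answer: 1331391/1444 ≈ 922.02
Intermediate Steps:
U = -1427/1444 (U = 1427*(-1/1444) = -1427/1444 ≈ -0.98823)
(-1180 + (434 - 187))*U = (-1180 + (434 - 187))*(-1427/1444) = (-1180 + 247)*(-1427/1444) = -933*(-1427/1444) = 1331391/1444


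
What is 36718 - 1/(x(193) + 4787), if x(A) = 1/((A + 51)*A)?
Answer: 8277316845698/225429405 ≈ 36718.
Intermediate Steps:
x(A) = 1/(A*(51 + A)) (x(A) = 1/((51 + A)*A) = 1/(A*(51 + A)))
36718 - 1/(x(193) + 4787) = 36718 - 1/(1/(193*(51 + 193)) + 4787) = 36718 - 1/((1/193)/244 + 4787) = 36718 - 1/((1/193)*(1/244) + 4787) = 36718 - 1/(1/47092 + 4787) = 36718 - 1/225429405/47092 = 36718 - 1*47092/225429405 = 36718 - 47092/225429405 = 8277316845698/225429405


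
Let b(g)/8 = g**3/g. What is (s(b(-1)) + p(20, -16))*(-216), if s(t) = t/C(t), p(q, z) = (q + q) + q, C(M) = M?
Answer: -13176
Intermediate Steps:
p(q, z) = 3*q (p(q, z) = 2*q + q = 3*q)
b(g) = 8*g**2 (b(g) = 8*(g**3/g) = 8*g**2)
s(t) = 1 (s(t) = t/t = 1)
(s(b(-1)) + p(20, -16))*(-216) = (1 + 3*20)*(-216) = (1 + 60)*(-216) = 61*(-216) = -13176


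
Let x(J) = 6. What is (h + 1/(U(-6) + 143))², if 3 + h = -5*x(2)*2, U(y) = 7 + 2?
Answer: 91680625/23104 ≈ 3968.2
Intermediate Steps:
U(y) = 9
h = -63 (h = -3 - 5*6*2 = -3 - 30*2 = -3 - 60 = -63)
(h + 1/(U(-6) + 143))² = (-63 + 1/(9 + 143))² = (-63 + 1/152)² = (-9575/152)² = 91680625/23104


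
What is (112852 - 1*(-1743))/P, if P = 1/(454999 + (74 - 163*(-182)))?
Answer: 55548665705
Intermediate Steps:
P = 1/484739 (P = 1/(454999 + (74 + 29666)) = 1/(454999 + 29740) = 1/484739 ≈ 2.0630e-6)
(112852 - 1*(-1743))/P = (112852 - 1*(-1743))/(1/484739) = (112852 + 1743)*484739 = 114595*484739 = 55548665705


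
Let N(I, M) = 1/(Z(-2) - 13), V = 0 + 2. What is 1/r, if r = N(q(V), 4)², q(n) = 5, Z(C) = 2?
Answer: 121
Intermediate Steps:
V = 2
N(I, M) = -1/11 (N(I, M) = 1/(2 - 13) = 1/(-11) = -1/11)
r = 1/121 (r = (-1/11)² = 1/121 ≈ 0.0082645)
1/r = 1/(1/121) = 121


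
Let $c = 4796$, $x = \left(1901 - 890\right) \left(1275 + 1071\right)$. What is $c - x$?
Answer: $-2367010$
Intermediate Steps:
$x = 2371806$ ($x = 1011 \cdot 2346 = 2371806$)
$c - x = 4796 - 2371806 = -2367010$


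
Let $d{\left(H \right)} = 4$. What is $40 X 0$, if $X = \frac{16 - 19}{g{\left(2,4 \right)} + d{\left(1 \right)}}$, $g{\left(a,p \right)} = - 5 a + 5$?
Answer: $0$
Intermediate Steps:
$g{\left(a,p \right)} = 5 - 5 a$
$X = 3$ ($X = \frac{16 - 19}{\left(5 - 10\right) + 4} = - \frac{3}{\left(5 - 10\right) + 4} = - \frac{3}{-5 + 4} = - \frac{3}{-1} = \left(-3\right) \left(-1\right) = 3$)
$40 X 0 = 40 \cdot 3 \cdot 0 = 120 \cdot 0 = 0$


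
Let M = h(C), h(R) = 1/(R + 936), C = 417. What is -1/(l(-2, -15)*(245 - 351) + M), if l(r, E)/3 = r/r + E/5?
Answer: -1353/860509 ≈ -0.0015723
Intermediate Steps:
l(r, E) = 3 + 3*E/5 (l(r, E) = 3*(r/r + E/5) = 3*(1 + E*(⅕)) = 3*(1 + E/5) = 3 + 3*E/5)
h(R) = 1/(936 + R)
M = 1/1353 (M = 1/(936 + 417) = 1/1353 ≈ 0.00073910)
-1/(l(-2, -15)*(245 - 351) + M) = -1/((3 + (⅗)*(-15))*(245 - 351) + 1/1353) = -1/((3 - 9)*(-106) + 1/1353) = -1/(-6*(-106) + 1/1353) = -1/(636 + 1/1353) = -1/860509/1353 = -1*1353/860509 = -1353/860509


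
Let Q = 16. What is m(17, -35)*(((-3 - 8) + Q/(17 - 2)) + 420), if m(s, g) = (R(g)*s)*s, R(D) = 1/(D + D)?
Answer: -1777639/1050 ≈ -1693.0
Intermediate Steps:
R(D) = 1/(2*D)
m(s, g) = s²/(2*g) (m(s, g) = ((1/(2*g))*s)*s = (s/(2*g))*s = s²/(2*g))
m(17, -35)*(((-3 - 8) + Q/(17 - 2)) + 420) = ((½)*17²/(-35))*(((-3 - 8) + 16/(17 - 2)) + 420) = ((½)*(-1/35)*289)*((-11 + 16/15) + 420) = -289*((-11 + 16*(1/15)) + 420)/70 = -289*((-11 + 16/15) + 420)/70 = -289*(-149/15 + 420)/70 = -289/70*6151/15 = -1777639/1050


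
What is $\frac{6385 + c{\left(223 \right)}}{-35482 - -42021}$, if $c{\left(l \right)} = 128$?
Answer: $\frac{501}{503} \approx 0.99602$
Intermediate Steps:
$\frac{6385 + c{\left(223 \right)}}{-35482 - -42021} = \frac{6385 + 128}{-35482 - -42021} = \frac{6513}{-35482 + 42021} = \frac{6513}{6539} = 6513 \cdot \frac{1}{6539} = \frac{501}{503}$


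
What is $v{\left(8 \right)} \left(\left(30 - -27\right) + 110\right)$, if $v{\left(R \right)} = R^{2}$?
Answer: $10688$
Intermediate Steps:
$v{\left(8 \right)} \left(\left(30 - -27\right) + 110\right) = 8^{2} \left(\left(30 - -27\right) + 110\right) = 64 \left(\left(30 + 27\right) + 110\right) = 64 \left(57 + 110\right) = 64 \cdot 167 = 10688$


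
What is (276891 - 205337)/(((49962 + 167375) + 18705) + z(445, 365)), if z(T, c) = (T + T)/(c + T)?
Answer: 305046/1006289 ≈ 0.30314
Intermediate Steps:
z(T, c) = 2*T/(T + c) (z(T, c) = (2*T)/(T + c) = 2*T/(T + c))
(276891 - 205337)/(((49962 + 167375) + 18705) + z(445, 365)) = (276891 - 205337)/(((49962 + 167375) + 18705) + 2*445/(445 + 365)) = 71554/((217337 + 18705) + 2*445/810) = 71554/(236042 + 2*445*(1/810)) = 71554/(236042 + 89/81) = 71554/(19119491/81) = 71554*(81/19119491) = 305046/1006289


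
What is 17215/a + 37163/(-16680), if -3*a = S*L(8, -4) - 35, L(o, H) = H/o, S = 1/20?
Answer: 11468492879/7789560 ≈ 1472.3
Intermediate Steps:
S = 1/20 ≈ 0.050000
a = 467/40 (a = -((-4/8)/20 - 35)/3 = -((-4*⅛)/20 - 35)/3 = -((1/20)*(-½) - 35)/3 = -(-1/40 - 35)/3 = -⅓*(-1401/40) = 467/40 ≈ 11.675)
17215/a + 37163/(-16680) = 17215/(467/40) + 37163/(-16680) = 17215*(40/467) + 37163*(-1/16680) = 688600/467 - 37163/16680 = 11468492879/7789560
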